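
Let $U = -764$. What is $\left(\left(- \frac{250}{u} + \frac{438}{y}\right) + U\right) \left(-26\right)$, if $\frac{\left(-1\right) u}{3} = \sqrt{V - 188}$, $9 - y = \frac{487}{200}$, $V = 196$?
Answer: $\frac{1831064}{101} - \frac{1625 \sqrt{2}}{3} \approx 17363.0$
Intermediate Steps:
$y = \frac{1313}{200}$ ($y = 9 - \frac{487}{200} = \frac{1313}{200} \approx 6.565$)
$u = - 6 \sqrt{2}$ ($u = - 3 \sqrt{196 - 188} = - 3 \sqrt{8} = - 3 \cdot 2 \sqrt{2} = - 6 \sqrt{2} \approx -8.4853$)
$\left(\left(- \frac{250}{u} + \frac{438}{y}\right) + U\right) \left(-26\right) = \left(\left(- \frac{250}{\left(-6\right) \sqrt{2}} + \frac{438}{\frac{1313}{200}}\right) - 764\right) \left(-26\right) = \left(\left(- 250 \left(- \frac{\sqrt{2}}{12}\right) + 438 \cdot \frac{200}{1313}\right) - 764\right) \left(-26\right) = \left(\left(\frac{125 \sqrt{2}}{6} + \frac{87600}{1313}\right) - 764\right) \left(-26\right) = \left(\left(\frac{87600}{1313} + \frac{125 \sqrt{2}}{6}\right) - 764\right) \left(-26\right) = \left(- \frac{915532}{1313} + \frac{125 \sqrt{2}}{6}\right) \left(-26\right) = \frac{1831064}{101} - \frac{1625 \sqrt{2}}{3}$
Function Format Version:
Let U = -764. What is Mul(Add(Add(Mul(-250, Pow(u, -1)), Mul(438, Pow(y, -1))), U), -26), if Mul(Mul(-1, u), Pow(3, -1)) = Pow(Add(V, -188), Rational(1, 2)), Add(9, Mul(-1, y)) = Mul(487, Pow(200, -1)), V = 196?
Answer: Add(Rational(1831064, 101), Mul(Rational(-1625, 3), Pow(2, Rational(1, 2)))) ≈ 17363.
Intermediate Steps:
y = Rational(1313, 200) (y = Add(9, Mul(-1, Mul(487, Pow(200, -1)))) = Add(9, Mul(-1, Mul(487, Rational(1, 200)))) = Add(9, Mul(-1, Rational(487, 200))) = Add(9, Rational(-487, 200)) = Rational(1313, 200) ≈ 6.5650)
u = Mul(-6, Pow(2, Rational(1, 2))) (u = Mul(-3, Pow(Add(196, -188), Rational(1, 2))) = Mul(-3, Pow(8, Rational(1, 2))) = Mul(-3, Mul(2, Pow(2, Rational(1, 2)))) = Mul(-6, Pow(2, Rational(1, 2))) ≈ -8.4853)
Mul(Add(Add(Mul(-250, Pow(u, -1)), Mul(438, Pow(y, -1))), U), -26) = Mul(Add(Add(Mul(-250, Pow(Mul(-6, Pow(2, Rational(1, 2))), -1)), Mul(438, Pow(Rational(1313, 200), -1))), -764), -26) = Mul(Add(Add(Mul(-250, Mul(Rational(-1, 12), Pow(2, Rational(1, 2)))), Mul(438, Rational(200, 1313))), -764), -26) = Mul(Add(Add(Mul(Rational(125, 6), Pow(2, Rational(1, 2))), Rational(87600, 1313)), -764), -26) = Mul(Add(Add(Rational(87600, 1313), Mul(Rational(125, 6), Pow(2, Rational(1, 2)))), -764), -26) = Mul(Add(Rational(-915532, 1313), Mul(Rational(125, 6), Pow(2, Rational(1, 2)))), -26) = Add(Rational(1831064, 101), Mul(Rational(-1625, 3), Pow(2, Rational(1, 2))))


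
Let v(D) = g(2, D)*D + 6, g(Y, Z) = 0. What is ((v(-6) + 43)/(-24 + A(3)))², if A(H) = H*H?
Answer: 2401/225 ≈ 10.671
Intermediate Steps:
A(H) = H²
v(D) = 6 (v(D) = 0*D + 6 = 0 + 6 = 6)
((v(-6) + 43)/(-24 + A(3)))² = ((6 + 43)/(-24 + 3²))² = (49/(-24 + 9))² = (49/(-15))² = (49*(-1/15))² = (-49/15)² = 2401/225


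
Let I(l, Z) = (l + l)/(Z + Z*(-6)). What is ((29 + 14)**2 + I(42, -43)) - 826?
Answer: 220029/215 ≈ 1023.4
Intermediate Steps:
I(l, Z) = -2*l/(5*Z) (I(l, Z) = (2*l)/(Z - 6*Z) = (2*l)/((-5*Z)) = (2*l)*(-1/(5*Z)) = -2*l/(5*Z))
((29 + 14)**2 + I(42, -43)) - 826 = ((29 + 14)**2 - 2/5*42/(-43)) - 826 = (43**2 - 2/5*42*(-1/43)) - 826 = (1849 + 84/215) - 826 = 397619/215 - 826 = 220029/215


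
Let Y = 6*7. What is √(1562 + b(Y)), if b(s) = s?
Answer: 2*√401 ≈ 40.050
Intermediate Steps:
Y = 42
√(1562 + b(Y)) = √(1562 + 42) = √1604 = 2*√401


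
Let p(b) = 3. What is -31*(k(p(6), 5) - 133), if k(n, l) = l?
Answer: 3968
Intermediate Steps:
-31*(k(p(6), 5) - 133) = -31*(5 - 133) = -31*(-128) = 3968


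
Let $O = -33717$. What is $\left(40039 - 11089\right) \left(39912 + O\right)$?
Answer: $179345250$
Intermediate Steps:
$\left(40039 - 11089\right) \left(39912 + O\right) = \left(40039 - 11089\right) \left(39912 - 33717\right) = 28950 \cdot 6195 = 179345250$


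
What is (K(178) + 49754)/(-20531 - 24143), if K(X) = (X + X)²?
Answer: -88245/22337 ≈ -3.9506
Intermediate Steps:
K(X) = 4*X² (K(X) = (2*X)² = 4*X²)
(K(178) + 49754)/(-20531 - 24143) = (4*178² + 49754)/(-20531 - 24143) = (4*31684 + 49754)/(-44674) = (126736 + 49754)*(-1/44674) = 176490*(-1/44674) = -88245/22337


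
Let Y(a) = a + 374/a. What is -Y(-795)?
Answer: 632399/795 ≈ 795.47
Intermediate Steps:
-Y(-795) = -(-795 + 374/(-795)) = -(-795 + 374*(-1/795)) = -(-795 - 374/795) = -1*(-632399/795) = 632399/795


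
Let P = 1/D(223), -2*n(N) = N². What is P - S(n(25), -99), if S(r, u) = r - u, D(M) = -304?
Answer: 64903/304 ≈ 213.50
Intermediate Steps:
n(N) = -N²/2
P = -1/304 (P = 1/(-304) = -1/304 ≈ -0.0032895)
P - S(n(25), -99) = -1/304 - (-½*25² - 1*(-99)) = -1/304 - (-½*625 + 99) = -1/304 - (-625/2 + 99) = -1/304 - 1*(-427/2) = -1/304 + 427/2 = 64903/304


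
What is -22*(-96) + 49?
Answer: 2161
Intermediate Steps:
-22*(-96) + 49 = 2112 + 49 = 2161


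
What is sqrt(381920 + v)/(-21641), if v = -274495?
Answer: -5*sqrt(4297)/21641 ≈ -0.015145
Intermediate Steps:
sqrt(381920 + v)/(-21641) = sqrt(381920 - 274495)/(-21641) = sqrt(107425)*(-1/21641) = (5*sqrt(4297))*(-1/21641) = -5*sqrt(4297)/21641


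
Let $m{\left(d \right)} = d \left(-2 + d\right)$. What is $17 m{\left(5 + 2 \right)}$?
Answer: $595$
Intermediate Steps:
$17 m{\left(5 + 2 \right)} = 17 \left(5 + 2\right) \left(-2 + \left(5 + 2\right)\right) = 17 \cdot 7 \left(-2 + 7\right) = 17 \cdot 7 \cdot 5 = 17 \cdot 35 = 595$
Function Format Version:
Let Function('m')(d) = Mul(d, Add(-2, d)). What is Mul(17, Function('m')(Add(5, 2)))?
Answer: 595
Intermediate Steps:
Mul(17, Function('m')(Add(5, 2))) = Mul(17, Mul(Add(5, 2), Add(-2, Add(5, 2)))) = Mul(17, Mul(7, Add(-2, 7))) = Mul(17, Mul(7, 5)) = Mul(17, 35) = 595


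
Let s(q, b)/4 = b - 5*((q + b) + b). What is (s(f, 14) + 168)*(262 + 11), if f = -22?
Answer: 28392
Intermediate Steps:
s(q, b) = -36*b - 20*q (s(q, b) = 4*(b - 5*((q + b) + b)) = 4*(b - 5*((b + q) + b)) = 4*(b - 5*(q + 2*b)) = 4*(b + (-10*b - 5*q)) = 4*(-9*b - 5*q) = -36*b - 20*q)
(s(f, 14) + 168)*(262 + 11) = ((-36*14 - 20*(-22)) + 168)*(262 + 11) = ((-504 + 440) + 168)*273 = (-64 + 168)*273 = 104*273 = 28392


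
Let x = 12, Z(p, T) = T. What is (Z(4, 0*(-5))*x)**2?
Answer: 0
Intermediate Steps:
(Z(4, 0*(-5))*x)**2 = ((0*(-5))*12)**2 = (0*12)**2 = 0**2 = 0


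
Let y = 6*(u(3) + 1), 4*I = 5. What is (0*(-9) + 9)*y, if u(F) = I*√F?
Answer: 54 + 135*√3/2 ≈ 170.91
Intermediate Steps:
I = 5/4 (I = (¼)*5 = 5/4 ≈ 1.2500)
u(F) = 5*√F/4
y = 6 + 15*√3/2 (y = 6*(5*√3/4 + 1) = 6*(1 + 5*√3/4) = 6 + 15*√3/2 ≈ 18.990)
(0*(-9) + 9)*y = (0*(-9) + 9)*(6 + 15*√3/2) = (0 + 9)*(6 + 15*√3/2) = 9*(6 + 15*√3/2) = 54 + 135*√3/2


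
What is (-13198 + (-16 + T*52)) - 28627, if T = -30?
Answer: -43401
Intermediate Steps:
(-13198 + (-16 + T*52)) - 28627 = (-13198 + (-16 - 30*52)) - 28627 = (-13198 + (-16 - 1560)) - 28627 = (-13198 - 1576) - 28627 = -14774 - 28627 = -43401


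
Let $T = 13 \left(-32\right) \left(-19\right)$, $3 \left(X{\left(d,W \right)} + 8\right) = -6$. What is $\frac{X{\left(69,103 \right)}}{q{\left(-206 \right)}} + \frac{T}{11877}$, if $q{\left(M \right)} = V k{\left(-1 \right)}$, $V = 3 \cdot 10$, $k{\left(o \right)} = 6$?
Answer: $\frac{43465}{71262} \approx 0.60993$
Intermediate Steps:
$X{\left(d,W \right)} = -10$ ($X{\left(d,W \right)} = -8 + \frac{1}{3} \left(-6\right) = -8 - 2 = -10$)
$V = 30$
$q{\left(M \right)} = 180$ ($q{\left(M \right)} = 30 \cdot 6 = 180$)
$T = 7904$ ($T = \left(-416\right) \left(-19\right) = 7904$)
$\frac{X{\left(69,103 \right)}}{q{\left(-206 \right)}} + \frac{T}{11877} = - \frac{10}{180} + \frac{7904}{11877} = \left(-10\right) \frac{1}{180} + 7904 \cdot \frac{1}{11877} = - \frac{1}{18} + \frac{7904}{11877} = \frac{43465}{71262}$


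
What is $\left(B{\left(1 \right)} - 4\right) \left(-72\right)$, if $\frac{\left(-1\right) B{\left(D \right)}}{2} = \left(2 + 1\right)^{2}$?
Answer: $1584$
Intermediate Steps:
$B{\left(D \right)} = -18$ ($B{\left(D \right)} = - 2 \left(2 + 1\right)^{2} = - 2 \cdot 3^{2} = \left(-2\right) 9 = -18$)
$\left(B{\left(1 \right)} - 4\right) \left(-72\right) = \left(-18 - 4\right) \left(-72\right) = \left(-22\right) \left(-72\right) = 1584$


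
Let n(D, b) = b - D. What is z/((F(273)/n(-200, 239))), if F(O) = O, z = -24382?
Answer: -10703698/273 ≈ -39208.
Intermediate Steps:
z/((F(273)/n(-200, 239))) = -24382/(273/(239 - 1*(-200))) = -24382/(273/(239 + 200)) = -24382/(273/439) = -24382/(273*(1/439)) = -24382/273/439 = -24382*439/273 = -10703698/273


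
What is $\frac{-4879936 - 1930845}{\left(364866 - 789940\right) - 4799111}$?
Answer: $\frac{6810781}{5224185} \approx 1.3037$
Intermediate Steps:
$\frac{-4879936 - 1930845}{\left(364866 - 789940\right) - 4799111} = - \frac{6810781}{-425074 - 4799111} = - \frac{6810781}{-5224185} = \left(-6810781\right) \left(- \frac{1}{5224185}\right) = \frac{6810781}{5224185}$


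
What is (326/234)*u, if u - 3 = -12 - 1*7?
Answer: -2608/117 ≈ -22.291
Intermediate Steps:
u = -16 (u = 3 + (-12 - 1*7) = 3 + (-12 - 7) = 3 - 19 = -16)
(326/234)*u = (326/234)*(-16) = (326*(1/234))*(-16) = (163/117)*(-16) = -2608/117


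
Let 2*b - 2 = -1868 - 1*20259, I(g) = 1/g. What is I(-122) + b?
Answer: -674813/61 ≈ -11063.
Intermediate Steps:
b = -22125/2 (b = 1 + (-1868 - 1*20259)/2 = 1 + (-1868 - 20259)/2 = 1 + (1/2)*(-22127) = 1 - 22127/2 = -22125/2 ≈ -11063.)
I(-122) + b = 1/(-122) - 22125/2 = -1/122 - 22125/2 = -674813/61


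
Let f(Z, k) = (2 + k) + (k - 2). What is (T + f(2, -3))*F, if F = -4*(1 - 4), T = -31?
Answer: -444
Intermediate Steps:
f(Z, k) = 2*k (f(Z, k) = (2 + k) + (-2 + k) = 2*k)
F = 12 (F = -4*(-3) = 12)
(T + f(2, -3))*F = (-31 + 2*(-3))*12 = (-31 - 6)*12 = -37*12 = -444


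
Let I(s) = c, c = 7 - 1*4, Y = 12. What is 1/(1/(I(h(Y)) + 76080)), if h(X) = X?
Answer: 76083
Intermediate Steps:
c = 3 (c = 7 - 4 = 3)
I(s) = 3
1/(1/(I(h(Y)) + 76080)) = 1/(1/(3 + 76080)) = 1/(1/76083) = 76083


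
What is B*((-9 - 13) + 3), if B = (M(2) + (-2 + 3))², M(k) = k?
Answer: -171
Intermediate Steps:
B = 9 (B = (2 + (-2 + 3))² = (2 + 1)² = 3² = 9)
B*((-9 - 13) + 3) = 9*((-9 - 13) + 3) = 9*(-22 + 3) = 9*(-19) = -171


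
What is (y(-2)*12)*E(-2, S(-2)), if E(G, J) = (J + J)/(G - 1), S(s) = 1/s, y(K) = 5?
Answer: 20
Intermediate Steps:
E(G, J) = 2*J/(-1 + G) (E(G, J) = (2*J)/(-1 + G) = 2*J/(-1 + G))
(y(-2)*12)*E(-2, S(-2)) = (5*12)*(2/(-2*(-1 - 2))) = 60*(2*(-½)/(-3)) = 60*(2*(-½)*(-⅓)) = 60*(⅓) = 20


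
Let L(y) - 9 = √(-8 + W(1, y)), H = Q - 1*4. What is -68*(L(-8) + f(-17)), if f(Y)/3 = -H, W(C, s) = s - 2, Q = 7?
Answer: -204*I*√2 ≈ -288.5*I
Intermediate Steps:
W(C, s) = -2 + s
H = 3 (H = 7 - 1*4 = 7 - 4 = 3)
f(Y) = -9 (f(Y) = 3*(-1*3) = 3*(-3) = -9)
L(y) = 9 + √(-10 + y) (L(y) = 9 + √(-8 + (-2 + y)) = 9 + √(-10 + y))
-68*(L(-8) + f(-17)) = -68*((9 + √(-10 - 8)) - 9) = -68*((9 + √(-18)) - 9) = -68*((9 + 3*I*√2) - 9) = -204*I*√2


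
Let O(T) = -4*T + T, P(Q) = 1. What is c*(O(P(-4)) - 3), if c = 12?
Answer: -72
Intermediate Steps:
O(T) = -3*T
c*(O(P(-4)) - 3) = 12*(-3*1 - 3) = 12*(-3 - 3) = 12*(-6) = -72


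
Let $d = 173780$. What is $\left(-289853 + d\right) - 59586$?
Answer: $-175659$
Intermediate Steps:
$\left(-289853 + d\right) - 59586 = \left(-289853 + 173780\right) - 59586 = -116073 - 59586 = -175659$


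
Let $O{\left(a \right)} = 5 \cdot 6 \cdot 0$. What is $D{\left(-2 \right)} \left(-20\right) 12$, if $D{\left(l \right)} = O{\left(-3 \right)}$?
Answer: $0$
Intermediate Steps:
$O{\left(a \right)} = 0$ ($O{\left(a \right)} = 30 \cdot 0 = 0$)
$D{\left(l \right)} = 0$
$D{\left(-2 \right)} \left(-20\right) 12 = 0 \left(-20\right) 12 = 0 \cdot 12 = 0$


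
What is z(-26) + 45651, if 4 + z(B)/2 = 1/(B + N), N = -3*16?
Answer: 1688790/37 ≈ 45643.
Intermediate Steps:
N = -48
z(B) = -8 + 2/(-48 + B) (z(B) = -8 + 2/(B - 48) = -8 + 2/(-48 + B))
z(-26) + 45651 = 2*(193 - 4*(-26))/(-48 - 26) + 45651 = 2*(193 + 104)/(-74) + 45651 = 2*(-1/74)*297 + 45651 = -297/37 + 45651 = 1688790/37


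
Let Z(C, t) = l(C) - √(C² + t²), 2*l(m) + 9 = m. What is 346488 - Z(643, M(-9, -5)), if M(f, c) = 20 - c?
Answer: 346171 + √414074 ≈ 3.4681e+5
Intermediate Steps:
l(m) = -9/2 + m/2
Z(C, t) = -9/2 + C/2 - √(C² + t²) (Z(C, t) = (-9/2 + C/2) - √(C² + t²) = -9/2 + C/2 - √(C² + t²))
346488 - Z(643, M(-9, -5)) = 346488 - (-9/2 + (½)*643 - √(643² + (20 - 1*(-5))²)) = 346488 - (-9/2 + 643/2 - √(413449 + (20 + 5)²)) = 346488 - (-9/2 + 643/2 - √(413449 + 25²)) = 346488 - (-9/2 + 643/2 - √(413449 + 625)) = 346488 - (-9/2 + 643/2 - √414074) = 346488 - (317 - √414074) = 346488 + (-317 + √414074) = 346171 + √414074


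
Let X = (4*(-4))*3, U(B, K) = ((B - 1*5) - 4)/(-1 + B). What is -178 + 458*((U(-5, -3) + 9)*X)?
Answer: -249330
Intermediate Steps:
U(B, K) = (-9 + B)/(-1 + B) (U(B, K) = ((B - 5) - 4)/(-1 + B) = ((-5 + B) - 4)/(-1 + B) = (-9 + B)/(-1 + B))
X = -48 (X = -16*3 = -48)
-178 + 458*((U(-5, -3) + 9)*X) = -178 + 458*(((-9 - 5)/(-1 - 5) + 9)*(-48)) = -178 + 458*((-14/(-6) + 9)*(-48)) = -178 + 458*((-⅙*(-14) + 9)*(-48)) = -178 + 458*((7/3 + 9)*(-48)) = -178 + 458*((34/3)*(-48)) = -178 + 458*(-544) = -178 - 249152 = -249330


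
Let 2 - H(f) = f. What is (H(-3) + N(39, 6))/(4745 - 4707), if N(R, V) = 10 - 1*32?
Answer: -17/38 ≈ -0.44737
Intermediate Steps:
H(f) = 2 - f
N(R, V) = -22 (N(R, V) = 10 - 32 = -22)
(H(-3) + N(39, 6))/(4745 - 4707) = ((2 - 1*(-3)) - 22)/(4745 - 4707) = ((2 + 3) - 22)/38 = (5 - 22)*(1/38) = -17*1/38 = -17/38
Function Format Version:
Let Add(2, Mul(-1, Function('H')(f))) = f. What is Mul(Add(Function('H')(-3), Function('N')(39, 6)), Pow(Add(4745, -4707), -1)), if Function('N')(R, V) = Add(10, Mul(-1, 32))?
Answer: Rational(-17, 38) ≈ -0.44737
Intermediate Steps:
Function('H')(f) = Add(2, Mul(-1, f))
Function('N')(R, V) = -22 (Function('N')(R, V) = Add(10, -32) = -22)
Mul(Add(Function('H')(-3), Function('N')(39, 6)), Pow(Add(4745, -4707), -1)) = Mul(Add(Add(2, Mul(-1, -3)), -22), Pow(Add(4745, -4707), -1)) = Mul(Add(Add(2, 3), -22), Pow(38, -1)) = Mul(Add(5, -22), Rational(1, 38)) = Mul(-17, Rational(1, 38)) = Rational(-17, 38)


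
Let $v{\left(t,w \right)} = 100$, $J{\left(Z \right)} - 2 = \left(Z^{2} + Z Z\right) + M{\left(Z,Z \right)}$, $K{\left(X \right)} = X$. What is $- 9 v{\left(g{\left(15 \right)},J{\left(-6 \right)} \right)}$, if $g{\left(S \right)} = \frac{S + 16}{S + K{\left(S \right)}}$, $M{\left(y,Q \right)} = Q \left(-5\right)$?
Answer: $-900$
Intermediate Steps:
$M{\left(y,Q \right)} = - 5 Q$
$J{\left(Z \right)} = 2 - 5 Z + 2 Z^{2}$ ($J{\left(Z \right)} = 2 - \left(- Z^{2} + 5 Z - Z Z\right) = 2 - \left(- 2 Z^{2} + 5 Z\right) = 2 + \left(2 Z^{2} - 5 Z\right) = 2 + \left(- 5 Z + 2 Z^{2}\right) = 2 - 5 Z + 2 Z^{2}$)
$g{\left(S \right)} = \frac{16 + S}{2 S}$ ($g{\left(S \right)} = \frac{S + 16}{S + S} = \frac{16 + S}{2 S}$)
$- 9 v{\left(g{\left(15 \right)},J{\left(-6 \right)} \right)} = \left(-9\right) 100 = -900$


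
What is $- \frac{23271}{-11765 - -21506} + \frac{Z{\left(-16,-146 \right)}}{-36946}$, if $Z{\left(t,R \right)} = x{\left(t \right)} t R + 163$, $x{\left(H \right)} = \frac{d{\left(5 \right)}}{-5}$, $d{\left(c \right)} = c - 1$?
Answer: $- \frac{1405256947}{599818310} \approx -2.3428$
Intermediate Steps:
$d{\left(c \right)} = -1 + c$ ($d{\left(c \right)} = c - 1 = -1 + c$)
$x{\left(H \right)} = - \frac{4}{5}$ ($x{\left(H \right)} = \frac{-1 + 5}{-5} = 4 \left(- \frac{1}{5}\right) = - \frac{4}{5}$)
$Z{\left(t,R \right)} = 163 - \frac{4 R t}{5}$ ($Z{\left(t,R \right)} = - \frac{4 t}{5} R + 163 = - \frac{4 R t}{5} + 163 = 163 - \frac{4 R t}{5}$)
$- \frac{23271}{-11765 - -21506} + \frac{Z{\left(-16,-146 \right)}}{-36946} = - \frac{23271}{-11765 - -21506} + \frac{163 - \left(- \frac{584}{5}\right) \left(-16\right)}{-36946} = - \frac{23271}{-11765 + 21506} + \left(163 - \frac{9344}{5}\right) \left(- \frac{1}{36946}\right) = - \frac{23271}{9741} - - \frac{8529}{184730} = \left(-23271\right) \frac{1}{9741} + \frac{8529}{184730} = - \frac{7757}{3247} + \frac{8529}{184730} = - \frac{1405256947}{599818310}$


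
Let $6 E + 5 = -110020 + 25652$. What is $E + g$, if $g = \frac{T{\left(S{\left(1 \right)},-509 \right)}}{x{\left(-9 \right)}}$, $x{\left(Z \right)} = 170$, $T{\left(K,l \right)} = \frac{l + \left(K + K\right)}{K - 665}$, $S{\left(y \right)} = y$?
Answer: $- \frac{4762010599}{338640} \approx -14062.0$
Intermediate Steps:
$T{\left(K,l \right)} = \frac{l + 2 K}{-665 + K}$
$g = \frac{507}{112880}$ ($g = \frac{\frac{1}{-665 + 1} \left(-509 + 2 \cdot 1\right)}{170} = \frac{-509 + 2}{-664} \cdot \frac{1}{170} = \left(- \frac{1}{664}\right) \left(-507\right) \frac{1}{170} = \frac{507}{664} \cdot \frac{1}{170} = \frac{507}{112880} \approx 0.0044915$)
$E = - \frac{84373}{6}$ ($E = - \frac{5}{6} + \frac{-110020 + 25652}{6} = - \frac{5}{6} + \frac{1}{6} \left(-84368\right) = - \frac{5}{6} - \frac{42184}{3} = - \frac{84373}{6} \approx -14062.0$)
$E + g = - \frac{84373}{6} + \frac{507}{112880} = - \frac{4762010599}{338640}$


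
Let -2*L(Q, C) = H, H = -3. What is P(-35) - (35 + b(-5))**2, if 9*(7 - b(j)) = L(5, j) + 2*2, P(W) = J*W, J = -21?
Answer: -316885/324 ≈ -978.04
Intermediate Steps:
L(Q, C) = 3/2 (L(Q, C) = -1/2*(-3) = 3/2)
P(W) = -21*W
b(j) = 115/18 (b(j) = 7 - (3/2 + 2*2)/9 = 7 - (3/2 + 4)/9 = 7 - 1/9*11/2 = 7 - 11/18 = 115/18)
P(-35) - (35 + b(-5))**2 = -21*(-35) - (35 + 115/18)**2 = 735 - (745/18)**2 = 735 - 1*555025/324 = 735 - 555025/324 = -316885/324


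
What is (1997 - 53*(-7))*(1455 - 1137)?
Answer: 753024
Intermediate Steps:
(1997 - 53*(-7))*(1455 - 1137) = (1997 + 371)*318 = 2368*318 = 753024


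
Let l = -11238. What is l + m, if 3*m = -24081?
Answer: -19265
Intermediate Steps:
m = -8027 (m = (⅓)*(-24081) = -8027)
l + m = -11238 - 8027 = -19265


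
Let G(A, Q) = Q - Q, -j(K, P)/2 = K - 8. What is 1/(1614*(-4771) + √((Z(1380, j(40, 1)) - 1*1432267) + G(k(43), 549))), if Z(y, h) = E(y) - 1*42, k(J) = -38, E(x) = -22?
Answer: -7700394/59296069187567 - I*√1432331/59296069187567 ≈ -1.2986e-7 - 2.0183e-11*I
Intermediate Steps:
j(K, P) = 16 - 2*K (j(K, P) = -2*(K - 8) = -2*(-8 + K) = 16 - 2*K)
G(A, Q) = 0
Z(y, h) = -64 (Z(y, h) = -22 - 1*42 = -22 - 42 = -64)
1/(1614*(-4771) + √((Z(1380, j(40, 1)) - 1*1432267) + G(k(43), 549))) = 1/(1614*(-4771) + √((-64 - 1*1432267) + 0)) = 1/(-7700394 + √((-64 - 1432267) + 0)) = 1/(-7700394 + √(-1432331 + 0)) = 1/(-7700394 + √(-1432331)) = 1/(-7700394 + I*√1432331)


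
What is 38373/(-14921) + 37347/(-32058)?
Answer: -595805407/159445806 ≈ -3.7367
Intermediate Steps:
38373/(-14921) + 37347/(-32058) = 38373*(-1/14921) + 37347*(-1/32058) = -38373/14921 - 12449/10686 = -595805407/159445806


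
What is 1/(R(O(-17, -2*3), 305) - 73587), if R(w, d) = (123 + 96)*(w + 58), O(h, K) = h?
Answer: -1/64608 ≈ -1.5478e-5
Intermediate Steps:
R(w, d) = 12702 + 219*w (R(w, d) = 219*(58 + w) = 12702 + 219*w)
1/(R(O(-17, -2*3), 305) - 73587) = 1/((12702 + 219*(-17)) - 73587) = 1/((12702 - 3723) - 73587) = 1/(8979 - 73587) = 1/(-64608) = -1/64608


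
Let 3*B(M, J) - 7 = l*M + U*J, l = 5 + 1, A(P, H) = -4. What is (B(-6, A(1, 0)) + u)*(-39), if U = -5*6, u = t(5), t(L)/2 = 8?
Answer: -1807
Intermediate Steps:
t(L) = 16 (t(L) = 2*8 = 16)
l = 6
u = 16
U = -30
B(M, J) = 7/3 - 10*J + 2*M (B(M, J) = 7/3 + (6*M - 30*J)/3 = 7/3 + (-30*J + 6*M)/3 = 7/3 + (-10*J + 2*M) = 7/3 - 10*J + 2*M)
(B(-6, A(1, 0)) + u)*(-39) = ((7/3 - 10*(-4) + 2*(-6)) + 16)*(-39) = ((7/3 + 40 - 12) + 16)*(-39) = (91/3 + 16)*(-39) = (139/3)*(-39) = -1807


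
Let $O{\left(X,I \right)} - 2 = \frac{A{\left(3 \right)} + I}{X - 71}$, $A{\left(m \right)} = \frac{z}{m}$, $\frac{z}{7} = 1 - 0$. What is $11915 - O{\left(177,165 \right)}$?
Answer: $\frac{1893916}{159} \approx 11911.0$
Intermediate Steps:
$z = 7$ ($z = 7 \left(1 - 0\right) = 7 \left(1 + 0\right) = 7 \cdot 1 = 7$)
$A{\left(m \right)} = \frac{7}{m}$
$O{\left(X,I \right)} = 2 + \frac{\frac{7}{3} + I}{-71 + X}$ ($O{\left(X,I \right)} = 2 + \frac{\frac{7}{3} + I}{X - 71} = 2 + \frac{7 \cdot \frac{1}{3} + I}{-71 + X} = 2 + \frac{\frac{7}{3} + I}{-71 + X}$)
$11915 - O{\left(177,165 \right)} = 11915 - \frac{- \frac{419}{3} + 165 + 2 \cdot 177}{-71 + 177} = 11915 - \frac{- \frac{419}{3} + 165 + 354}{106} = 11915 - \frac{1}{106} \cdot \frac{1138}{3} = 11915 - \frac{569}{159} = \frac{1893916}{159}$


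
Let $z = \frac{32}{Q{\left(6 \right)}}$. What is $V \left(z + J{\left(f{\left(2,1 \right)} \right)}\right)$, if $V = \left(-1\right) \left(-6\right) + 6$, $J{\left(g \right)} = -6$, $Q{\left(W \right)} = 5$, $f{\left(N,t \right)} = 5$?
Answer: $\frac{24}{5} \approx 4.8$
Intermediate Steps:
$V = 12$ ($V = 6 + 6 = 12$)
$z = \frac{32}{5} \approx 6.4$
$V \left(z + J{\left(f{\left(2,1 \right)} \right)}\right) = 12 \left(\frac{32}{5} - 6\right) = 12 \cdot \frac{2}{5} = \frac{24}{5}$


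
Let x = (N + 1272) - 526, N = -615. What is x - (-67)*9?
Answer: 734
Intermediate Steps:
x = 131 (x = (-615 + 1272) - 526 = 657 - 526 = 131)
x - (-67)*9 = 131 - (-67)*9 = 131 - 1*(-603) = 131 + 603 = 734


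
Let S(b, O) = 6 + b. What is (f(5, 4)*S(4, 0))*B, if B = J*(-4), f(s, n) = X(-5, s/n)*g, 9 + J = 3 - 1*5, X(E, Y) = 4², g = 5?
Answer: 35200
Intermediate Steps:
X(E, Y) = 16
J = -11 (J = -9 + (3 - 1*5) = -9 + (3 - 5) = -9 - 2 = -11)
f(s, n) = 80 (f(s, n) = 16*5 = 80)
B = 44 (B = -11*(-4) = 44)
(f(5, 4)*S(4, 0))*B = (80*(6 + 4))*44 = (80*10)*44 = 800*44 = 35200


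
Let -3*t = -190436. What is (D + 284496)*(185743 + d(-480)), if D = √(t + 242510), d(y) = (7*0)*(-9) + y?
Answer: 52706582448 + 1296841*√56202/3 ≈ 5.2809e+10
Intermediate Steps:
t = 190436/3 (t = -⅓*(-190436) = 190436/3 ≈ 63479.)
d(y) = y (d(y) = 0*(-9) + y = 0 + y = y)
D = 7*√56202/3 (D = √(190436/3 + 242510) = √(917966/3) = 7*√56202/3 ≈ 553.16)
(D + 284496)*(185743 + d(-480)) = (7*√56202/3 + 284496)*(185743 - 480) = (284496 + 7*√56202/3)*185263 = 52706582448 + 1296841*√56202/3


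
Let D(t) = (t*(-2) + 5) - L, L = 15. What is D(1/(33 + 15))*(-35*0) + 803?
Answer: 803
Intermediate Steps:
D(t) = -10 - 2*t (D(t) = (t*(-2) + 5) - 1*15 = (-2*t + 5) - 15 = (5 - 2*t) - 15 = -10 - 2*t)
D(1/(33 + 15))*(-35*0) + 803 = (-10 - 2/(33 + 15))*(-35*0) + 803 = (-10 - 2/48)*0 + 803 = (-10 - 2*1/48)*0 + 803 = (-10 - 1/24)*0 + 803 = -241/24*0 + 803 = 0 + 803 = 803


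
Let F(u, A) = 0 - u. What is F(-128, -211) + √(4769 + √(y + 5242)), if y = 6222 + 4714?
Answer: 128 + √(4769 + √16178) ≈ 197.97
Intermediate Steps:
F(u, A) = -u
y = 10936
F(-128, -211) + √(4769 + √(y + 5242)) = -1*(-128) + √(4769 + √(10936 + 5242)) = 128 + √(4769 + √16178)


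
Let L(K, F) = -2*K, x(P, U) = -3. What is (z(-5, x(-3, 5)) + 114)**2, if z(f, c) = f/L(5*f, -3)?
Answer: 1297321/100 ≈ 12973.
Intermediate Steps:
z(f, c) = -1/10 (z(f, c) = f/((-10*f)) = f*(-1/(10*f)) = -1/10)
(z(-5, x(-3, 5)) + 114)**2 = (-1/10 + 114)**2 = (1139/10)**2 = 1297321/100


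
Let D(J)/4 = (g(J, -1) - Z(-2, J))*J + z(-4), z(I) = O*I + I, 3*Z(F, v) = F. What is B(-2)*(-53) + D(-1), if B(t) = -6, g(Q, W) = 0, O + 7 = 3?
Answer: 1090/3 ≈ 363.33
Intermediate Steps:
O = -4 (O = -7 + 3 = -4)
Z(F, v) = F/3
z(I) = -3*I (z(I) = -4*I + I = -3*I)
D(J) = 48 + 8*J/3 (D(J) = 4*((0 - (-2)/3)*J - 3*(-4)) = 4*((0 - 1*(-⅔))*J + 12) = 4*((0 + ⅔)*J + 12) = 4*(2*J/3 + 12) = 4*(12 + 2*J/3) = 48 + 8*J/3)
B(-2)*(-53) + D(-1) = -6*(-53) + (48 + (8/3)*(-1)) = 318 + (48 - 8/3) = 318 + 136/3 = 1090/3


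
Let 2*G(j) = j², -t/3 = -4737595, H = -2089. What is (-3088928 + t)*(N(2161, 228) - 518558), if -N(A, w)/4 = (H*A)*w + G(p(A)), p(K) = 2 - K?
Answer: 45688205013621296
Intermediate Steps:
t = 14212785 (t = -3*(-4737595) = 14212785)
G(j) = j²/2
N(A, w) = -2*(2 - A)² + 8356*A*w (N(A, w) = -4*((-2089*A)*w + (2 - A)²/2) = -4*(-2089*A*w + (2 - A)²/2) = -4*((2 - A)²/2 - 2089*A*w) = -2*(2 - A)² + 8356*A*w)
(-3088928 + t)*(N(2161, 228) - 518558) = (-3088928 + 14212785)*((-2*(-2 + 2161)² + 8356*2161*228) - 518558) = 11123857*((-2*2159² + 4117068048) - 518558) = 11123857*((-2*4661281 + 4117068048) - 518558) = 11123857*((-9322562 + 4117068048) - 518558) = 11123857*(4107745486 - 518558) = 11123857*4107226928 = 45688205013621296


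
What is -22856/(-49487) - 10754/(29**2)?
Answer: -512961302/41618567 ≈ -12.325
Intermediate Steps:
-22856/(-49487) - 10754/(29**2) = -22856*(-1/49487) - 10754/841 = 22856/49487 - 10754*1/841 = 22856/49487 - 10754/841 = -512961302/41618567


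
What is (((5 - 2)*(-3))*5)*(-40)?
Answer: 1800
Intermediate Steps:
(((5 - 2)*(-3))*5)*(-40) = ((3*(-3))*5)*(-40) = -9*5*(-40) = -45*(-40) = 1800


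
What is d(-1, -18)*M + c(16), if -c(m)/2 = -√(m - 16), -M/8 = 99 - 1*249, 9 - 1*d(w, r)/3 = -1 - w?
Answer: 32400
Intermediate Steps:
d(w, r) = 30 + 3*w (d(w, r) = 27 - 3*(-1 - w) = 27 + (3 + 3*w) = 30 + 3*w)
M = 1200 (M = -8*(99 - 1*249) = -8*(99 - 249) = -8*(-150) = 1200)
c(m) = 2*√(-16 + m) (c(m) = -(-2)*√(m - 16) = -(-2)*√(-16 + m) = 2*√(-16 + m))
d(-1, -18)*M + c(16) = (30 + 3*(-1))*1200 + 2*√(-16 + 16) = (30 - 3)*1200 + 2*√0 = 27*1200 + 2*0 = 32400 + 0 = 32400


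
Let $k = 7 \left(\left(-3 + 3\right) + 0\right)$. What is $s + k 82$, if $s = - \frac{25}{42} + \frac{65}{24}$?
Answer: $\frac{355}{168} \approx 2.1131$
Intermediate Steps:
$s = \frac{355}{168}$ ($s = \left(-25\right) \frac{1}{42} + 65 \cdot \frac{1}{24} = - \frac{25}{42} + \frac{65}{24} = \frac{355}{168} \approx 2.1131$)
$k = 0$ ($k = 7 \left(0 + 0\right) = 7 \cdot 0 = 0$)
$s + k 82 = \frac{355}{168} + 0 \cdot 82 = \frac{355}{168} + 0 = \frac{355}{168}$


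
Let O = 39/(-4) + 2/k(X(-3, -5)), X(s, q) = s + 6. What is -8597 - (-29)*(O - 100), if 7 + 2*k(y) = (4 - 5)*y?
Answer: -235827/20 ≈ -11791.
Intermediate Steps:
X(s, q) = 6 + s
k(y) = -7/2 - y/2 (k(y) = -7/2 + ((4 - 5)*y)/2 = -7/2 + (-y)/2 = -7/2 - y/2)
O = -203/20 (O = 39/(-4) + 2/(-7/2 - (6 - 3)/2) = 39*(-¼) + 2/(-7/2 - ½*3) = -39/4 + 2/(-7/2 - 3/2) = -39/4 + 2/(-5) = -39/4 + 2*(-⅕) = -39/4 - ⅖ = -203/20 ≈ -10.150)
-8597 - (-29)*(O - 100) = -8597 - (-29)*(-203/20 - 100) = -8597 - (-29)*(-2203)/20 = -8597 - 1*63887/20 = -8597 - 63887/20 = -235827/20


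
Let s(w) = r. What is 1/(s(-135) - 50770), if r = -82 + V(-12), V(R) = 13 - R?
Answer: -1/50827 ≈ -1.9675e-5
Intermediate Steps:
r = -57 (r = -82 + (13 - 1*(-12)) = -82 + (13 + 12) = -82 + 25 = -57)
s(w) = -57
1/(s(-135) - 50770) = 1/(-57 - 50770) = 1/(-50827) = -1/50827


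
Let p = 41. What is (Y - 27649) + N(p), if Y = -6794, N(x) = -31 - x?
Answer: -34515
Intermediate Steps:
(Y - 27649) + N(p) = (-6794 - 27649) + (-31 - 1*41) = -34443 + (-31 - 41) = -34443 - 72 = -34515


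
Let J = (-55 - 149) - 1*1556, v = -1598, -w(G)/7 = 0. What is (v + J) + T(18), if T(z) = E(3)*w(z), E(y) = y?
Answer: -3358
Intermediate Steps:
w(G) = 0 (w(G) = -7*0 = 0)
T(z) = 0 (T(z) = 3*0 = 0)
J = -1760 (J = -204 - 1556 = -1760)
(v + J) + T(18) = (-1598 - 1760) + 0 = -3358 + 0 = -3358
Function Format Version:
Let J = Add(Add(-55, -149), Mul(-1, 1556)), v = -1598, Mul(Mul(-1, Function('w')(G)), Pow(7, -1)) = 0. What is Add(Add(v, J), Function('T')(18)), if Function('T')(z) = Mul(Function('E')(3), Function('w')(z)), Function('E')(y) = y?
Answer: -3358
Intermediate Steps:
Function('w')(G) = 0 (Function('w')(G) = Mul(-7, 0) = 0)
Function('T')(z) = 0 (Function('T')(z) = Mul(3, 0) = 0)
J = -1760 (J = Add(-204, -1556) = -1760)
Add(Add(v, J), Function('T')(18)) = Add(Add(-1598, -1760), 0) = Add(-3358, 0) = -3358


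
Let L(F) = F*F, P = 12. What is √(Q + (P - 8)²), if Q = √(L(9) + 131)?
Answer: √(16 + 2*√53) ≈ 5.5281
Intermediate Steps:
L(F) = F²
Q = 2*√53 (Q = √(9² + 131) = √(81 + 131) = √212 = 2*√53 ≈ 14.560)
√(Q + (P - 8)²) = √(2*√53 + (12 - 8)²) = √(2*√53 + 4²) = √(2*√53 + 16) = √(16 + 2*√53)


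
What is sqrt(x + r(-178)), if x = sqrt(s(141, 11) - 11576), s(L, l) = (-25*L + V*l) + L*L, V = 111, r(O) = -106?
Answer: sqrt(-106 + sqrt(6001)) ≈ 5.3417*I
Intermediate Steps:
s(L, l) = L**2 - 25*L + 111*l (s(L, l) = (-25*L + 111*l) + L*L = (-25*L + 111*l) + L**2 = L**2 - 25*L + 111*l)
x = sqrt(6001) (x = sqrt((141**2 - 25*141 + 111*11) - 11576) = sqrt((19881 - 3525 + 1221) - 11576) = sqrt(17577 - 11576) = sqrt(6001) ≈ 77.466)
sqrt(x + r(-178)) = sqrt(sqrt(6001) - 106) = sqrt(-106 + sqrt(6001))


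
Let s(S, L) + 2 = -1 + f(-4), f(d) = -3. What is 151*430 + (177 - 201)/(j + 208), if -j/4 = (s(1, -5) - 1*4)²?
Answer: 519441/8 ≈ 64930.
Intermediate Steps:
s(S, L) = -6 (s(S, L) = -2 + (-1 - 3) = -2 - 4 = -6)
j = -400 (j = -4*(-6 - 1*4)² = -4*(-6 - 4)² = -4*(-10)² = -4*100 = -400)
151*430 + (177 - 201)/(j + 208) = 151*430 + (177 - 201)/(-400 + 208) = 64930 - 24/(-192) = 64930 - 24*(-1/192) = 64930 + ⅛ = 519441/8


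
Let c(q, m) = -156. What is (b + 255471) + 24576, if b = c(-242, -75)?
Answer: 279891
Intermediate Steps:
b = -156
(b + 255471) + 24576 = (-156 + 255471) + 24576 = 255315 + 24576 = 279891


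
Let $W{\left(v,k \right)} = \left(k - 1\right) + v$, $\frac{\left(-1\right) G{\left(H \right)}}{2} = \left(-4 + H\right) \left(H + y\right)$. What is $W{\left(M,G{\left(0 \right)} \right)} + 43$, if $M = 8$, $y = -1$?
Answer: $42$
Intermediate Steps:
$G{\left(H \right)} = - 2 \left(-1 + H\right) \left(-4 + H\right)$ ($G{\left(H \right)} = - 2 \left(-4 + H\right) \left(H - 1\right) = - 2 \left(-4 + H\right) \left(-1 + H\right) = - 2 \left(-1 + H\right) \left(-4 + H\right)$)
$W{\left(v,k \right)} = -1 + k + v$ ($W{\left(v,k \right)} = \left(-1 + k\right) + v = -1 + k + v$)
$W{\left(M,G{\left(0 \right)} \right)} + 43 = \left(-1 - \left(8 + 2 \cdot 0^{2}\right) + 8\right) + 43 = \left(-1 - 8 + 8\right) + 43 = -1 + 43 = 42$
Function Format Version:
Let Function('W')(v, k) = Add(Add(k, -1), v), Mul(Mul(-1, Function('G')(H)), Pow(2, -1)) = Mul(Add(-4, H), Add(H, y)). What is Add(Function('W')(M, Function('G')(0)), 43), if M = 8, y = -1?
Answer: 42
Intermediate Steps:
Function('G')(H) = Mul(-2, Add(-1, H), Add(-4, H)) (Function('G')(H) = Mul(-2, Mul(Add(-4, H), Add(H, -1))) = Mul(-2, Mul(Add(-4, H), Add(-1, H))) = Mul(-2, Mul(Add(-1, H), Add(-4, H))) = Mul(-2, Add(-1, H), Add(-4, H)))
Function('W')(v, k) = Add(-1, k, v) (Function('W')(v, k) = Add(Add(-1, k), v) = Add(-1, k, v))
Add(Function('W')(M, Function('G')(0)), 43) = Add(Add(-1, Add(-8, Mul(-2, Pow(0, 2)), Mul(10, 0)), 8), 43) = Add(Add(-1, Add(-8, Mul(-2, 0), 0), 8), 43) = Add(Add(-1, Add(-8, 0, 0), 8), 43) = Add(Add(-1, -8, 8), 43) = Add(-1, 43) = 42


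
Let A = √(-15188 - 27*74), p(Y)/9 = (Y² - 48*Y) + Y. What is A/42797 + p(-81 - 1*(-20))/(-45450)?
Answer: -3294/2525 + I*√17186/42797 ≈ -1.3046 + 0.0030632*I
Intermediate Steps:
p(Y) = -423*Y + 9*Y² (p(Y) = 9*((Y² - 48*Y) + Y) = 9*(Y² - 47*Y) = -423*Y + 9*Y²)
A = I*√17186 (A = √(-15188 - 1998) = √(-17186) = I*√17186 ≈ 131.1*I)
A/42797 + p(-81 - 1*(-20))/(-45450) = (I*√17186)/42797 + (9*(-81 - 1*(-20))*(-47 + (-81 - 1*(-20))))/(-45450) = (I*√17186)*(1/42797) + (9*(-81 + 20)*(-47 + (-81 + 20)))*(-1/45450) = I*√17186/42797 + (9*(-61)*(-47 - 61))*(-1/45450) = I*√17186/42797 + (9*(-61)*(-108))*(-1/45450) = I*√17186/42797 + 59292*(-1/45450) = I*√17186/42797 - 3294/2525 = -3294/2525 + I*√17186/42797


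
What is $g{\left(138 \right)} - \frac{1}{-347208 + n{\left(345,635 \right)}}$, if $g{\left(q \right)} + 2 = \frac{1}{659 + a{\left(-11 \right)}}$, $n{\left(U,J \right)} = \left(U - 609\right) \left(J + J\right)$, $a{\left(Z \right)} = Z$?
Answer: $- \frac{1534412}{767799} \approx -1.9985$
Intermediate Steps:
$n{\left(U,J \right)} = 2 J \left(-609 + U\right)$ ($n{\left(U,J \right)} = \left(-609 + U\right) 2 J = 2 J \left(-609 + U\right)$)
$g{\left(q \right)} = - \frac{1295}{648}$ ($g{\left(q \right)} = -2 + \frac{1}{659 - 11} = -2 + \frac{1}{648} = - \frac{1295}{648}$)
$g{\left(138 \right)} - \frac{1}{-347208 + n{\left(345,635 \right)}} = - \frac{1295}{648} - \frac{1}{-347208 + 2 \cdot 635 \left(-609 + 345\right)} = - \frac{1295}{648} - \frac{1}{-347208 + 2 \cdot 635 \left(-264\right)} = - \frac{1295}{648} - \frac{1}{-347208 - 335280} = - \frac{1295}{648} - \frac{1}{-682488} = - \frac{1295}{648} - - \frac{1}{682488} = - \frac{1295}{648} + \frac{1}{682488} = - \frac{1534412}{767799}$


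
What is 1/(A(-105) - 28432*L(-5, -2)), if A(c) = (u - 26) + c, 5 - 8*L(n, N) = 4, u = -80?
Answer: -1/3765 ≈ -0.00026560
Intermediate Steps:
L(n, N) = ⅛ (L(n, N) = 5/8 - ⅛*4 = 5/8 - ½ = ⅛)
A(c) = -106 + c (A(c) = (-80 - 26) + c = -106 + c)
1/(A(-105) - 28432*L(-5, -2)) = 1/((-106 - 105) - 28432*⅛) = 1/(-211 - 3554) = 1/(-3765) = -1/3765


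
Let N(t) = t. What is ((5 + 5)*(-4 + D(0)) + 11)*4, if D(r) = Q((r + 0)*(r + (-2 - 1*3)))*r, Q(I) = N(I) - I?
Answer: -116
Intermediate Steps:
Q(I) = 0 (Q(I) = I - I = 0)
D(r) = 0 (D(r) = 0*r = 0)
((5 + 5)*(-4 + D(0)) + 11)*4 = ((5 + 5)*(-4 + 0) + 11)*4 = (10*(-4) + 11)*4 = (-40 + 11)*4 = -29*4 = -116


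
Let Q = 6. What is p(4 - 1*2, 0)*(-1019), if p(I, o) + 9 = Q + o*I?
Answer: 3057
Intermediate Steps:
p(I, o) = -3 + I*o (p(I, o) = -9 + (6 + o*I) = -9 + (6 + I*o) = -3 + I*o)
p(4 - 1*2, 0)*(-1019) = (-3 + (4 - 1*2)*0)*(-1019) = (-3 + (4 - 2)*0)*(-1019) = (-3 + 2*0)*(-1019) = (-3 + 0)*(-1019) = -3*(-1019) = 3057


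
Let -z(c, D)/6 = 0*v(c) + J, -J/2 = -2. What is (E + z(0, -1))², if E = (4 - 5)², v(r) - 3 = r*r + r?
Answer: 529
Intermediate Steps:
v(r) = 3 + r + r² (v(r) = 3 + (r*r + r) = 3 + (r² + r) = 3 + (r + r²) = 3 + r + r²)
J = 4 (J = -2*(-2) = 4)
z(c, D) = -24 (z(c, D) = -6*(0*(3 + c + c²) + 4) = -6*(0 + 4) = -6*4 = -24)
E = 1 (E = (-1)² = 1)
(E + z(0, -1))² = (1 - 24)² = (-23)² = 529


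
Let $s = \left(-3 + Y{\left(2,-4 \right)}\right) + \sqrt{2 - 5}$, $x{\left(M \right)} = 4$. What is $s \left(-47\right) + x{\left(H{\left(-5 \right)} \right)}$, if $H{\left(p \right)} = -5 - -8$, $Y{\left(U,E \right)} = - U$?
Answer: $239 - 47 i \sqrt{3} \approx 239.0 - 81.406 i$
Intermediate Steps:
$H{\left(p \right)} = 3$ ($H{\left(p \right)} = -5 + 8 = 3$)
$s = -5 + i \sqrt{3}$ ($s = \left(-3 - 2\right) + \sqrt{2 - 5} = \left(-3 - 2\right) + \sqrt{-3} = -5 + i \sqrt{3} \approx -5.0 + 1.732 i$)
$s \left(-47\right) + x{\left(H{\left(-5 \right)} \right)} = \left(-5 + i \sqrt{3}\right) \left(-47\right) + 4 = \left(235 - 47 i \sqrt{3}\right) + 4 = 239 - 47 i \sqrt{3}$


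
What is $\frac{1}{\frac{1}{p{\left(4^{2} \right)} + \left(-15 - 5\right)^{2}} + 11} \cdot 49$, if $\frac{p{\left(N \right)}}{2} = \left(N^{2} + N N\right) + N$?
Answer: $\frac{71344}{16017} \approx 4.4543$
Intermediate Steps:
$p{\left(N \right)} = 2 N + 4 N^{2}$ ($p{\left(N \right)} = 2 \left(\left(N^{2} + N N\right) + N\right) = 2 \left(\left(N^{2} + N^{2}\right) + N\right) = 2 \left(2 N^{2} + N\right) = 2 \left(N + 2 N^{2}\right) = 2 N + 4 N^{2}$)
$\frac{1}{\frac{1}{p{\left(4^{2} \right)} + \left(-15 - 5\right)^{2}} + 11} \cdot 49 = \frac{1}{\frac{1}{2 \cdot 4^{2} \left(1 + 2 \cdot 4^{2}\right) + \left(-15 - 5\right)^{2}} + 11} \cdot 49 = \frac{1}{\frac{1}{2 \cdot 16 \left(1 + 2 \cdot 16\right) + \left(-20\right)^{2}} + 11} \cdot 49 = \frac{1}{\frac{1}{2 \cdot 16 \left(1 + 32\right) + 400} + 11} \cdot 49 = \frac{1}{\frac{1}{2 \cdot 16 \cdot 33 + 400} + 11} \cdot 49 = \frac{1}{\frac{1}{1056 + 400} + 11} \cdot 49 = \frac{1}{\frac{1}{1456} + 11} \cdot 49 = \frac{1}{\frac{16017}{1456}} \cdot 49 = \frac{1456}{16017} \cdot 49 = \frac{71344}{16017}$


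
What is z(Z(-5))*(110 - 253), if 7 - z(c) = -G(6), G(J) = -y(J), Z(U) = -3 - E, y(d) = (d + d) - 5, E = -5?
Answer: 0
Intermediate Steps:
y(d) = -5 + 2*d (y(d) = 2*d - 5 = -5 + 2*d)
Z(U) = 2 (Z(U) = -3 - 1*(-5) = -3 + 5 = 2)
G(J) = 5 - 2*J (G(J) = -(-5 + 2*J) = 5 - 2*J)
z(c) = 0 (z(c) = 7 - (-1)*(5 - 2*6) = 7 - (-1)*(5 - 12) = 7 - (-1)*(-7) = 7 - 1*7 = 7 - 7 = 0)
z(Z(-5))*(110 - 253) = 0*(110 - 253) = 0*(-143) = 0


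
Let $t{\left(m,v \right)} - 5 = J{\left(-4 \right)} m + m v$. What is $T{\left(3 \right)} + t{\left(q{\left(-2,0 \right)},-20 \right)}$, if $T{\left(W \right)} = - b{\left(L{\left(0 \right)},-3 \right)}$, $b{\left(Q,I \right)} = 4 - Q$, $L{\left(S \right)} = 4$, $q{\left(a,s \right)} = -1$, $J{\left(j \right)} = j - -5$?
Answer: $24$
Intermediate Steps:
$J{\left(j \right)} = 5 + j$ ($J{\left(j \right)} = j + 5 = 5 + j$)
$t{\left(m,v \right)} = 5 + m + m v$ ($t{\left(m,v \right)} = 5 + \left(\left(5 - 4\right) m + m v\right) = 5 + \left(1 m + m v\right) = 5 + \left(m + m v\right) = 5 + m + m v$)
$T{\left(W \right)} = 0$ ($T{\left(W \right)} = - (4 - 4) = \left(-1\right) 0 = 0$)
$T{\left(3 \right)} + t{\left(q{\left(-2,0 \right)},-20 \right)} = 0 - -24 = 0 + \left(5 - 1 + 20\right) = 0 + 24 = 24$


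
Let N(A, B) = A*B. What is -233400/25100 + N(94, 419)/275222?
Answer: -316241131/34540361 ≈ -9.1557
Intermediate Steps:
-233400/25100 + N(94, 419)/275222 = -233400/25100 + (94*419)/275222 = -233400*1/25100 + 39386*(1/275222) = -2334/251 + 19693/137611 = -316241131/34540361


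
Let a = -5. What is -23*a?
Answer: 115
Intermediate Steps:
-23*a = -23*(-5) = -1*(-115) = 115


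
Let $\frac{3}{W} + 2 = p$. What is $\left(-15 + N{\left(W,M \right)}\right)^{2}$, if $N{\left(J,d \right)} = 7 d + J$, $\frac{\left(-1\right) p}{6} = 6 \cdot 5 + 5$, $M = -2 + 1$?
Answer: $\frac{21780889}{44944} \approx 484.62$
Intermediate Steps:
$M = -1$
$p = -210$ ($p = - 6 \left(6 \cdot 5 + 5\right) = - 6 \left(30 + 5\right) = \left(-6\right) 35 = -210$)
$W = - \frac{3}{212}$ ($W = \frac{3}{-2 - 210} = \frac{3}{-212} = 3 \left(- \frac{1}{212}\right) = - \frac{3}{212} \approx -0.014151$)
$N{\left(J,d \right)} = J + 7 d$
$\left(-15 + N{\left(W,M \right)}\right)^{2} = \left(-15 + \left(- \frac{3}{212} + 7 \left(-1\right)\right)\right)^{2} = \left(-15 - \frac{1487}{212}\right)^{2} = \left(- \frac{4667}{212}\right)^{2} = \frac{21780889}{44944}$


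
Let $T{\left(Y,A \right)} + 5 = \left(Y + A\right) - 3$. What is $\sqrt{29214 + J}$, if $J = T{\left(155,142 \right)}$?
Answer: $\sqrt{29503} \approx 171.76$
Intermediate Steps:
$T{\left(Y,A \right)} = -8 + A + Y$ ($T{\left(Y,A \right)} = -5 - \left(3 - A - Y\right) = -5 + \left(-3 + A + Y\right) = -8 + A + Y$)
$J = 289$ ($J = -8 + 142 + 155 = 289$)
$\sqrt{29214 + J} = \sqrt{29214 + 289} = \sqrt{29503}$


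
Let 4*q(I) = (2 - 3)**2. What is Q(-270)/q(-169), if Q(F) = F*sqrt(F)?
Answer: -3240*I*sqrt(30) ≈ -17746.0*I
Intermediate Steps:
q(I) = 1/4 (q(I) = (2 - 3)**2/4 = (1/4)*(-1)**2 = (1/4)*1 = 1/4)
Q(F) = F**(3/2)
Q(-270)/q(-169) = (-270)**(3/2)/(1/4) = -810*I*sqrt(30)*4 = -3240*I*sqrt(30)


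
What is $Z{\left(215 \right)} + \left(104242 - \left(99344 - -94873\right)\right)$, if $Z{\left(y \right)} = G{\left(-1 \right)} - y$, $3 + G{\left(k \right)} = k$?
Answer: $-90194$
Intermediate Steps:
$G{\left(k \right)} = -3 + k$
$Z{\left(y \right)} = -4 - y$ ($Z{\left(y \right)} = \left(-3 - 1\right) - y = -4 - y$)
$Z{\left(215 \right)} + \left(104242 - \left(99344 - -94873\right)\right) = \left(-4 - 215\right) + \left(104242 - \left(99344 - -94873\right)\right) = \left(-4 - 215\right) + \left(104242 - \left(99344 + 94873\right)\right) = -219 + \left(104242 - 194217\right) = -219 - 89975 = -90194$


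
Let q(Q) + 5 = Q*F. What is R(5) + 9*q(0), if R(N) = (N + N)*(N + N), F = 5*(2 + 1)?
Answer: 55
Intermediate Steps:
F = 15 (F = 5*3 = 15)
q(Q) = -5 + 15*Q (q(Q) = -5 + Q*15 = -5 + 15*Q)
R(N) = 4*N² (R(N) = (2*N)*(2*N) = 4*N²)
R(5) + 9*q(0) = 4*5² + 9*(-5 + 15*0) = 4*25 + 9*(-5 + 0) = 100 + 9*(-5) = 100 - 45 = 55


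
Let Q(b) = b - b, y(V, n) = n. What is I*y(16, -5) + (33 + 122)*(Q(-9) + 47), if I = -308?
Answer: 8825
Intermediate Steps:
Q(b) = 0
I*y(16, -5) + (33 + 122)*(Q(-9) + 47) = -308*(-5) + (33 + 122)*(0 + 47) = 1540 + 155*47 = 1540 + 7285 = 8825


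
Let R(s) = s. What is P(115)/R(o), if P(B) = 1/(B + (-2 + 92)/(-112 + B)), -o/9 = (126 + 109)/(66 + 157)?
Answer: -223/306675 ≈ -0.00072715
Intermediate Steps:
o = -2115/223 (o = -9*(126 + 109)/(66 + 157) = -2115/223 ≈ -9.4843)
P(B) = 1/(B + 90/(-112 + B))
P(115)/R(o) = ((-112 + 115)/(90 + 115**2 - 112*115))/(-2115/223) = (3/(90 + 13225 - 12880))*(-223/2115) = (3/435)*(-223/2115) = ((1/435)*3)*(-223/2115) = (1/145)*(-223/2115) = -223/306675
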